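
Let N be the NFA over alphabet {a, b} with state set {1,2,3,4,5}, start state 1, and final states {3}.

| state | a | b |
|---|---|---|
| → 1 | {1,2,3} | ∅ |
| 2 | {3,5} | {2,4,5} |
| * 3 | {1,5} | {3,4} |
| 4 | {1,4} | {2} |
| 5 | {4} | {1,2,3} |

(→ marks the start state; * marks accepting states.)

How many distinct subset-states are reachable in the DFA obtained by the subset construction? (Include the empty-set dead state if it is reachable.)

Start state of the DFA: {1}.
{1} --a--> {1,2,3}  [new]
{1} --b--> ∅  [new]
{1,2,3} --a--> {1,2,3,5}  [new]
{1,2,3} --b--> {2,3,4,5}  [new]
∅ --a--> ∅  [seen]
∅ --b--> ∅  [seen]
{1,2,3,5} --a--> {1,2,3,4,5}  [new]
{1,2,3,5} --b--> {1,2,3,4,5}  [seen]
{2,3,4,5} --a--> {1,3,4,5}  [new]
{2,3,4,5} --b--> {1,2,3,4,5}  [seen]
{1,2,3,4,5} --a--> {1,2,3,4,5}  [seen]
{1,2,3,4,5} --b--> {1,2,3,4,5}  [seen]
{1,3,4,5} --a--> {1,2,3,4,5}  [seen]
{1,3,4,5} --b--> {1,2,3,4}  [new]
{1,2,3,4} --a--> {1,2,3,4,5}  [seen]
{1,2,3,4} --b--> {2,3,4,5}  [seen]
Reachable DFA states: {1}, {1,2,3}, ∅, {1,2,3,5}, {2,3,4,5}, {1,2,3,4,5}, {1,3,4,5}, {1,2,3,4}.

8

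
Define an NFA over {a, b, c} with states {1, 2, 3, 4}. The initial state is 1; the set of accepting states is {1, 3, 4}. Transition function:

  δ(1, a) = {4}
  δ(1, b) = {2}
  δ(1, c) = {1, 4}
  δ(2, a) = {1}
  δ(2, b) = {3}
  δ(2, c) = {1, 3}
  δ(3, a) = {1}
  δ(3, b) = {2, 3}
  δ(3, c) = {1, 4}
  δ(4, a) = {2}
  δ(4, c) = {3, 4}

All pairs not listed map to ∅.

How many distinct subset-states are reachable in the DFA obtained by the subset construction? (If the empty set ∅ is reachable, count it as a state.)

Start state of the DFA: {1}.
{1} --a--> {4}  [new]
{1} --b--> {2}  [new]
{1} --c--> {1, 4}  [new]
{4} --a--> {2}  [seen]
{4} --b--> ∅  [new]
{4} --c--> {3, 4}  [new]
{2} --a--> {1}  [seen]
{2} --b--> {3}  [new]
{2} --c--> {1, 3}  [new]
{1, 4} --a--> {2, 4}  [new]
{1, 4} --b--> {2}  [seen]
{1, 4} --c--> {1, 3, 4}  [new]
∅ --a--> ∅  [seen]
∅ --b--> ∅  [seen]
∅ --c--> ∅  [seen]
{3, 4} --a--> {1, 2}  [new]
{3, 4} --b--> {2, 3}  [new]
{3, 4} --c--> {1, 3, 4}  [seen]
{3} --a--> {1}  [seen]
{3} --b--> {2, 3}  [seen]
{3} --c--> {1, 4}  [seen]
{1, 3} --a--> {1, 4}  [seen]
{1, 3} --b--> {2, 3}  [seen]
{1, 3} --c--> {1, 4}  [seen]
{2, 4} --a--> {1, 2}  [seen]
{2, 4} --b--> {3}  [seen]
{2, 4} --c--> {1, 3, 4}  [seen]
{1, 3, 4} --a--> {1, 2, 4}  [new]
{1, 3, 4} --b--> {2, 3}  [seen]
{1, 3, 4} --c--> {1, 3, 4}  [seen]
{1, 2} --a--> {1, 4}  [seen]
{1, 2} --b--> {2, 3}  [seen]
{1, 2} --c--> {1, 3, 4}  [seen]
{2, 3} --a--> {1}  [seen]
{2, 3} --b--> {2, 3}  [seen]
{2, 3} --c--> {1, 3, 4}  [seen]
{1, 2, 4} --a--> {1, 2, 4}  [seen]
{1, 2, 4} --b--> {2, 3}  [seen]
{1, 2, 4} --c--> {1, 3, 4}  [seen]
Reachable DFA states: {1}, {4}, {2}, {1, 4}, ∅, {3, 4}, {3}, {1, 3}, {2, 4}, {1, 3, 4}, {1, 2}, {2, 3}, {1, 2, 4}.

13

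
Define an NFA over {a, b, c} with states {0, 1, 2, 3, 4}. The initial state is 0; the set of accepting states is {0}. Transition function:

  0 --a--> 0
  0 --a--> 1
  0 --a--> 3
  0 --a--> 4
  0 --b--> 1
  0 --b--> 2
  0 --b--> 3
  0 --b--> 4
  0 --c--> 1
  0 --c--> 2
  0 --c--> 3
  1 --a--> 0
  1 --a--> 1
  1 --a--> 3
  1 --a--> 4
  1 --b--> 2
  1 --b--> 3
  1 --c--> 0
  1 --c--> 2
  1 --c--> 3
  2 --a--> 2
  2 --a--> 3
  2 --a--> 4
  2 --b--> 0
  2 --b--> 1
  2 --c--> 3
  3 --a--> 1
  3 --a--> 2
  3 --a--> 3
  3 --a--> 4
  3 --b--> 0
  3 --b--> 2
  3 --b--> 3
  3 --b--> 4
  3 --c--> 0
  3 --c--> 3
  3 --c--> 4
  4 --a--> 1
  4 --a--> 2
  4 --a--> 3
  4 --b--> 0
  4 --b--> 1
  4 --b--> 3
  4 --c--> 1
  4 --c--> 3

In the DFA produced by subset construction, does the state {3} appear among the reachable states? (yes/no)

no

Start state of the DFA: {0}.
{0} --a--> {0, 1, 3, 4}  [new]
{0} --b--> {1, 2, 3, 4}  [new]
{0} --c--> {1, 2, 3}  [new]
{0, 1, 3, 4} --a--> {0, 1, 2, 3, 4}  [new]
{0, 1, 3, 4} --b--> {0, 1, 2, 3, 4}  [seen]
{0, 1, 3, 4} --c--> {0, 1, 2, 3, 4}  [seen]
{1, 2, 3, 4} --a--> {0, 1, 2, 3, 4}  [seen]
{1, 2, 3, 4} --b--> {0, 1, 2, 3, 4}  [seen]
{1, 2, 3, 4} --c--> {0, 1, 2, 3, 4}  [seen]
{1, 2, 3} --a--> {0, 1, 2, 3, 4}  [seen]
{1, 2, 3} --b--> {0, 1, 2, 3, 4}  [seen]
{1, 2, 3} --c--> {0, 2, 3, 4}  [new]
{0, 1, 2, 3, 4} --a--> {0, 1, 2, 3, 4}  [seen]
{0, 1, 2, 3, 4} --b--> {0, 1, 2, 3, 4}  [seen]
{0, 1, 2, 3, 4} --c--> {0, 1, 2, 3, 4}  [seen]
{0, 2, 3, 4} --a--> {0, 1, 2, 3, 4}  [seen]
{0, 2, 3, 4} --b--> {0, 1, 2, 3, 4}  [seen]
{0, 2, 3, 4} --c--> {0, 1, 2, 3, 4}  [seen]
Reachable DFA states: {0}, {0, 1, 3, 4}, {1, 2, 3, 4}, {1, 2, 3}, {0, 1, 2, 3, 4}, {0, 2, 3, 4}.
{3} is not among them.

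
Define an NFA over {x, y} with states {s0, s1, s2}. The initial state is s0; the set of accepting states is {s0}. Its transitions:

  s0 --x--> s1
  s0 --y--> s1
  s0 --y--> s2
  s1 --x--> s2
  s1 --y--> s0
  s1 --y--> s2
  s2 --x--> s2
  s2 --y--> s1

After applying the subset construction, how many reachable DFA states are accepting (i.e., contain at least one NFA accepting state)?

Start state of the DFA: {s0}.
{s0} --x--> {s1}  [new]
{s0} --y--> {s1, s2}  [new]
{s1} --x--> {s2}  [new]
{s1} --y--> {s0, s2}  [new]
{s1, s2} --x--> {s2}  [seen]
{s1, s2} --y--> {s0, s1, s2}  [new]
{s2} --x--> {s2}  [seen]
{s2} --y--> {s1}  [seen]
{s0, s2} --x--> {s1, s2}  [seen]
{s0, s2} --y--> {s1, s2}  [seen]
{s0, s1, s2} --x--> {s1, s2}  [seen]
{s0, s1, s2} --y--> {s0, s1, s2}  [seen]
Reachable DFA states: {s0}, {s1}, {s1, s2}, {s2}, {s0, s2}, {s0, s1, s2}.
Accepting DFA states (contain an NFA accepting state): {s0}, {s0, s2}, {s0, s1, s2}.

3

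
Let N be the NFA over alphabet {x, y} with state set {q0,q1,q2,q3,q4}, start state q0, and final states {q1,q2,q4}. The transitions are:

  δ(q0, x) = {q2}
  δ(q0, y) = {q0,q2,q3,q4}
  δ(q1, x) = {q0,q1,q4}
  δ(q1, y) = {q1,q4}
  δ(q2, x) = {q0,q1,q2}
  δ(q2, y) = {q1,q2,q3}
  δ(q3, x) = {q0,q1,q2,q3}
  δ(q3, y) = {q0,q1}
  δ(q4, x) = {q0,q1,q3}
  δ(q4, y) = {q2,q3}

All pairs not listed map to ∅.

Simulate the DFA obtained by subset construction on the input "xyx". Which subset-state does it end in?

{q0,q1,q2,q3,q4}

Start: {q0}.
δ(q0,x) = {q2}.
Union: {q2}.
After x: {q2}.
δ(q2,y) = {q1,q2,q3}.
Union: {q1,q2,q3}.
After y: {q1,q2,q3}.
δ(q1,x) = {q0,q1,q4}; δ(q2,x) = {q0,q1,q2}; δ(q3,x) = {q0,q1,q2,q3}.
Union: {q0,q1,q2,q3,q4}.
After x: {q0,q1,q2,q3,q4}.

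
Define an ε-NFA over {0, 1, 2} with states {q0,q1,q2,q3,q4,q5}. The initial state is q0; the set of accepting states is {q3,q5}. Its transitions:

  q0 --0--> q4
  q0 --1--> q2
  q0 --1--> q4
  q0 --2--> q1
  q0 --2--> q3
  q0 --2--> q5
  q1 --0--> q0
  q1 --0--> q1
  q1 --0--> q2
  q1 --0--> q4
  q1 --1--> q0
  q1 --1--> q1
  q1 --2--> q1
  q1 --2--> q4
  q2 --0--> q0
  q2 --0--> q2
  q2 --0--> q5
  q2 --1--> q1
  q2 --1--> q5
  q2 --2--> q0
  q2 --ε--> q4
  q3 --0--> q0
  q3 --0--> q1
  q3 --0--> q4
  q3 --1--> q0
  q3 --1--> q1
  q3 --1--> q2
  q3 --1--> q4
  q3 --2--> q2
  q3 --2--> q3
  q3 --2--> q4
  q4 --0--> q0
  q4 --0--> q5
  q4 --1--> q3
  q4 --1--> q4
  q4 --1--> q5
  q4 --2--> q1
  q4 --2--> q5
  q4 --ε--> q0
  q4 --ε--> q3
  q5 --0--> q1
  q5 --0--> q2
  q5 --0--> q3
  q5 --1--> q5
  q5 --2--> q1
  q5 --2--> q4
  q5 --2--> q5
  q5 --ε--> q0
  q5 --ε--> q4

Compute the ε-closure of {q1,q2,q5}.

{q0,q1,q2,q3,q4,q5}

Begin with {q1,q2,q5}.
q2 →ε {q4}; add q4.
q4 →ε {q0,q3}; add q0, q3.
ε-closure = {q0,q1,q2,q3,q4,q5}.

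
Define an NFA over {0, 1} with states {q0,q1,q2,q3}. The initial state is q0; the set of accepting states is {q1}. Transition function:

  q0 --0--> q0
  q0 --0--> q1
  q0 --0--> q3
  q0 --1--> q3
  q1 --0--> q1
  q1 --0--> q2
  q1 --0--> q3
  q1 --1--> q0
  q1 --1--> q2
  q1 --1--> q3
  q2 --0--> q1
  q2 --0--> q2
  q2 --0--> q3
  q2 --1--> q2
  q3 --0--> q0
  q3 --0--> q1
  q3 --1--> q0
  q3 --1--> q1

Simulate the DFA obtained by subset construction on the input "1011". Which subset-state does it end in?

{q0,q1,q2,q3}

Start: {q0}.
δ(q0,1) = {q3}.
Union: {q3}.
After 1: {q3}.
δ(q3,0) = {q0,q1}.
Union: {q0,q1}.
After 0: {q0,q1}.
δ(q0,1) = {q3}; δ(q1,1) = {q0,q2,q3}.
Union: {q0,q2,q3}.
After 1: {q0,q2,q3}.
δ(q0,1) = {q3}; δ(q2,1) = {q2}; δ(q3,1) = {q0,q1}.
Union: {q0,q1,q2,q3}.
After 1: {q0,q1,q2,q3}.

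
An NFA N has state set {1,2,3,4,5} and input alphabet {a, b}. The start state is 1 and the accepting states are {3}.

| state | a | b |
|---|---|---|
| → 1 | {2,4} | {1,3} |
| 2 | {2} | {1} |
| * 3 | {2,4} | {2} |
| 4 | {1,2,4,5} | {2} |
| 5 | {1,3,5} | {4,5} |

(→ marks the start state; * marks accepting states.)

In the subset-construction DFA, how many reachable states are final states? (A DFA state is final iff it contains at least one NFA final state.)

Start state of the DFA: {1}.
{1} --a--> {2,4}  [new]
{1} --b--> {1,3}  [new]
{2,4} --a--> {1,2,4,5}  [new]
{2,4} --b--> {1,2}  [new]
{1,3} --a--> {2,4}  [seen]
{1,3} --b--> {1,2,3}  [new]
{1,2,4,5} --a--> {1,2,3,4,5}  [new]
{1,2,4,5} --b--> {1,2,3,4,5}  [seen]
{1,2} --a--> {2,4}  [seen]
{1,2} --b--> {1,3}  [seen]
{1,2,3} --a--> {2,4}  [seen]
{1,2,3} --b--> {1,2,3}  [seen]
{1,2,3,4,5} --a--> {1,2,3,4,5}  [seen]
{1,2,3,4,5} --b--> {1,2,3,4,5}  [seen]
Reachable DFA states: {1}, {2,4}, {1,3}, {1,2,4,5}, {1,2}, {1,2,3}, {1,2,3,4,5}.
Accepting DFA states (contain an NFA accepting state): {1,3}, {1,2,3}, {1,2,3,4,5}.

3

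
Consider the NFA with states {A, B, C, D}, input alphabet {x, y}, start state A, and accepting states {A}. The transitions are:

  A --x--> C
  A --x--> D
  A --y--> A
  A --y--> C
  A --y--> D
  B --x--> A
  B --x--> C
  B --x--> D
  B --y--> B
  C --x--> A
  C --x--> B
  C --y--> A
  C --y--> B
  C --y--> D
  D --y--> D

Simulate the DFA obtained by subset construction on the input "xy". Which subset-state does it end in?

{A, B, D}

Start: {A}.
δ(A,x) = {C, D}.
Union: {C, D}.
After x: {C, D}.
δ(C,y) = {A, B, D}; δ(D,y) = {D}.
Union: {A, B, D}.
After y: {A, B, D}.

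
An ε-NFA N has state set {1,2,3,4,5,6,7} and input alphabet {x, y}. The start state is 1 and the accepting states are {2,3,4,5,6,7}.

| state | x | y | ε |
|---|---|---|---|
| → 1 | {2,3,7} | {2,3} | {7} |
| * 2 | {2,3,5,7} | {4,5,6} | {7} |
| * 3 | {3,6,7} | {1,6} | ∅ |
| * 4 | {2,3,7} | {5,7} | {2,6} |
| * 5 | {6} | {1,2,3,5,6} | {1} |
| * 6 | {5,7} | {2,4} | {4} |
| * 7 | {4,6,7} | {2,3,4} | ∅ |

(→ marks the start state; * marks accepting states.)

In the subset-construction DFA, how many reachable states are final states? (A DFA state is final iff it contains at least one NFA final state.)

3

Start state of the DFA: {1,7} (ε-closure of the NFA start).
{1,7} --x--> {2,3,4,6,7}  [new]
{1,7} --y--> {2,3,4,6,7}  [seen]
{2,3,4,6,7} --x--> {1,2,3,4,5,6,7}  [new]
{2,3,4,6,7} --y--> {1,2,3,4,5,6,7}  [seen]
{1,2,3,4,5,6,7} --x--> {1,2,3,4,5,6,7}  [seen]
{1,2,3,4,5,6,7} --y--> {1,2,3,4,5,6,7}  [seen]
Reachable DFA states: {1,7}, {2,3,4,6,7}, {1,2,3,4,5,6,7}.
Accepting DFA states (contain an NFA accepting state): {1,7}, {2,3,4,6,7}, {1,2,3,4,5,6,7}.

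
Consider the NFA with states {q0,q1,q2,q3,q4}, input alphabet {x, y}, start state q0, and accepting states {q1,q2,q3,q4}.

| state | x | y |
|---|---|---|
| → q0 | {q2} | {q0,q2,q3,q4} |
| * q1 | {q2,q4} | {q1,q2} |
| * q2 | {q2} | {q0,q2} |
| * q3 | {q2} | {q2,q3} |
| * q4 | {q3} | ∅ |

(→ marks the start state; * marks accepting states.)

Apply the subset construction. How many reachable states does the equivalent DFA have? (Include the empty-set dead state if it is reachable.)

6

Start state of the DFA: {q0}.
{q0} --x--> {q2}  [new]
{q0} --y--> {q0,q2,q3,q4}  [new]
{q2} --x--> {q2}  [seen]
{q2} --y--> {q0,q2}  [new]
{q0,q2,q3,q4} --x--> {q2,q3}  [new]
{q0,q2,q3,q4} --y--> {q0,q2,q3,q4}  [seen]
{q0,q2} --x--> {q2}  [seen]
{q0,q2} --y--> {q0,q2,q3,q4}  [seen]
{q2,q3} --x--> {q2}  [seen]
{q2,q3} --y--> {q0,q2,q3}  [new]
{q0,q2,q3} --x--> {q2}  [seen]
{q0,q2,q3} --y--> {q0,q2,q3,q4}  [seen]
Reachable DFA states: {q0}, {q2}, {q0,q2,q3,q4}, {q0,q2}, {q2,q3}, {q0,q2,q3}.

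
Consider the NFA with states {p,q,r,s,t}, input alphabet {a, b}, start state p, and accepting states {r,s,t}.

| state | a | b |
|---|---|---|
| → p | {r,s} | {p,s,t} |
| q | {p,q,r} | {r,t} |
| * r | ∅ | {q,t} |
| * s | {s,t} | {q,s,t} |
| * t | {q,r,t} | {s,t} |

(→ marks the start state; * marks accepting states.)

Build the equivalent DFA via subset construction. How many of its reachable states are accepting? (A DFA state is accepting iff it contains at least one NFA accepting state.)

7

Start state of the DFA: {p}.
{p} --a--> {r,s}  [new]
{p} --b--> {p,s,t}  [new]
{r,s} --a--> {s,t}  [new]
{r,s} --b--> {q,s,t}  [new]
{p,s,t} --a--> {q,r,s,t}  [new]
{p,s,t} --b--> {p,q,s,t}  [new]
{s,t} --a--> {q,r,s,t}  [seen]
{s,t} --b--> {q,s,t}  [seen]
{q,s,t} --a--> {p,q,r,s,t}  [new]
{q,s,t} --b--> {q,r,s,t}  [seen]
{q,r,s,t} --a--> {p,q,r,s,t}  [seen]
{q,r,s,t} --b--> {q,r,s,t}  [seen]
{p,q,s,t} --a--> {p,q,r,s,t}  [seen]
{p,q,s,t} --b--> {p,q,r,s,t}  [seen]
{p,q,r,s,t} --a--> {p,q,r,s,t}  [seen]
{p,q,r,s,t} --b--> {p,q,r,s,t}  [seen]
Reachable DFA states: {p}, {r,s}, {p,s,t}, {s,t}, {q,s,t}, {q,r,s,t}, {p,q,s,t}, {p,q,r,s,t}.
Accepting DFA states (contain an NFA accepting state): {r,s}, {p,s,t}, {s,t}, {q,s,t}, {q,r,s,t}, {p,q,s,t}, {p,q,r,s,t}.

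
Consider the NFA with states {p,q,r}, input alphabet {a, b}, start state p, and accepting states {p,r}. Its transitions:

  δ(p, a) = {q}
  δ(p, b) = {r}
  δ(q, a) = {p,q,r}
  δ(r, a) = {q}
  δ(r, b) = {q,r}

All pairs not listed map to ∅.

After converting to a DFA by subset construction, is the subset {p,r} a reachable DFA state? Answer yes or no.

no

Start state of the DFA: {p}.
{p} --a--> {q}  [new]
{p} --b--> {r}  [new]
{q} --a--> {p,q,r}  [new]
{q} --b--> ∅  [new]
{r} --a--> {q}  [seen]
{r} --b--> {q,r}  [new]
{p,q,r} --a--> {p,q,r}  [seen]
{p,q,r} --b--> {q,r}  [seen]
∅ --a--> ∅  [seen]
∅ --b--> ∅  [seen]
{q,r} --a--> {p,q,r}  [seen]
{q,r} --b--> {q,r}  [seen]
Reachable DFA states: {p}, {q}, {r}, {p,q,r}, ∅, {q,r}.
{p,r} is not among them.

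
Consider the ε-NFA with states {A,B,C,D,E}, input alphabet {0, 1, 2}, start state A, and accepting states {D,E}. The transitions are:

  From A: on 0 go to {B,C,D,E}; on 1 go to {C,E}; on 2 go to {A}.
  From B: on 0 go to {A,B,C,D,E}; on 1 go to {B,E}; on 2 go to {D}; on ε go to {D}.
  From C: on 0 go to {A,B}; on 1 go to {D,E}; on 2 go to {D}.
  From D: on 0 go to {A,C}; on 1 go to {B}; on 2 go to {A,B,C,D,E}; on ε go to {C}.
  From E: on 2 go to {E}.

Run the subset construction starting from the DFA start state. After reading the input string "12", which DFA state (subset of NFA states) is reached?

{C,D,E}

Start: {A}.
δ(A,1) = {C,E}.
Union: {C,E}.
After 1: {C,E}.
δ(C,2) = {D}; δ(E,2) = {E}.
Union: {D,E}.
ε-closure gives {C,D,E}.
After 2: {C,D,E}.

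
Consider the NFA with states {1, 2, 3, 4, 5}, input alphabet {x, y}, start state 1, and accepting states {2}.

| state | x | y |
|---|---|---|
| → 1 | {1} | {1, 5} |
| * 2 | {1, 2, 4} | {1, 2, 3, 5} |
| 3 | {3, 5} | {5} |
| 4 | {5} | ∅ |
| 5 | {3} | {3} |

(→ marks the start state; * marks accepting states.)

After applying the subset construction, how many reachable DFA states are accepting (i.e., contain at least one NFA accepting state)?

Start state of the DFA: {1}.
{1} --x--> {1}  [seen]
{1} --y--> {1, 5}  [new]
{1, 5} --x--> {1, 3}  [new]
{1, 5} --y--> {1, 3, 5}  [new]
{1, 3} --x--> {1, 3, 5}  [seen]
{1, 3} --y--> {1, 5}  [seen]
{1, 3, 5} --x--> {1, 3, 5}  [seen]
{1, 3, 5} --y--> {1, 3, 5}  [seen]
Reachable DFA states: {1}, {1, 5}, {1, 3}, {1, 3, 5}.
Accepting DFA states (contain an NFA accepting state): none.

0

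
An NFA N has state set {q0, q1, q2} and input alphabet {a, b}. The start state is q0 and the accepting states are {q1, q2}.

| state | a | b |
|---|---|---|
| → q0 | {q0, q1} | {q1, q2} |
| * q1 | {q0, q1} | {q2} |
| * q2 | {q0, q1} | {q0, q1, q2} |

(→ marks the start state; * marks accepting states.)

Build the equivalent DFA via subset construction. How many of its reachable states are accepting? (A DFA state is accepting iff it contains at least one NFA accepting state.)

Start state of the DFA: {q0}.
{q0} --a--> {q0, q1}  [new]
{q0} --b--> {q1, q2}  [new]
{q0, q1} --a--> {q0, q1}  [seen]
{q0, q1} --b--> {q1, q2}  [seen]
{q1, q2} --a--> {q0, q1}  [seen]
{q1, q2} --b--> {q0, q1, q2}  [new]
{q0, q1, q2} --a--> {q0, q1}  [seen]
{q0, q1, q2} --b--> {q0, q1, q2}  [seen]
Reachable DFA states: {q0}, {q0, q1}, {q1, q2}, {q0, q1, q2}.
Accepting DFA states (contain an NFA accepting state): {q0, q1}, {q1, q2}, {q0, q1, q2}.

3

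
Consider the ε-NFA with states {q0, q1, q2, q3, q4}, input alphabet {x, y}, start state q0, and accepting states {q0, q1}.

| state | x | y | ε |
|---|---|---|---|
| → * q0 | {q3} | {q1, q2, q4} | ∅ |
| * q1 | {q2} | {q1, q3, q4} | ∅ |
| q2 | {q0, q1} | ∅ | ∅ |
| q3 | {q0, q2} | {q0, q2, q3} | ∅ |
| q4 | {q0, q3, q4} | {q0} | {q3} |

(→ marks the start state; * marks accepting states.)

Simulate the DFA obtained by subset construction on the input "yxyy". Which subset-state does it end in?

Start: {q0}.
δ(q0,y) = {q1, q2, q4}.
Union: {q1, q2, q4}.
ε-closure gives {q1, q2, q3, q4}.
After y: {q1, q2, q3, q4}.
δ(q1,x) = {q2}; δ(q2,x) = {q0, q1}; δ(q3,x) = {q0, q2}; δ(q4,x) = {q0, q3, q4}.
Union: {q0, q1, q2, q3, q4}.
After x: {q0, q1, q2, q3, q4}.
δ(q0,y) = {q1, q2, q4}; δ(q1,y) = {q1, q3, q4}; δ(q2,y) = ∅; δ(q3,y) = {q0, q2, q3}; δ(q4,y) = {q0}.
Union: {q0, q1, q2, q3, q4}.
After y: {q0, q1, q2, q3, q4}.
δ(q0,y) = {q1, q2, q4}; δ(q1,y) = {q1, q3, q4}; δ(q2,y) = ∅; δ(q3,y) = {q0, q2, q3}; δ(q4,y) = {q0}.
Union: {q0, q1, q2, q3, q4}.
After y: {q0, q1, q2, q3, q4}.

{q0, q1, q2, q3, q4}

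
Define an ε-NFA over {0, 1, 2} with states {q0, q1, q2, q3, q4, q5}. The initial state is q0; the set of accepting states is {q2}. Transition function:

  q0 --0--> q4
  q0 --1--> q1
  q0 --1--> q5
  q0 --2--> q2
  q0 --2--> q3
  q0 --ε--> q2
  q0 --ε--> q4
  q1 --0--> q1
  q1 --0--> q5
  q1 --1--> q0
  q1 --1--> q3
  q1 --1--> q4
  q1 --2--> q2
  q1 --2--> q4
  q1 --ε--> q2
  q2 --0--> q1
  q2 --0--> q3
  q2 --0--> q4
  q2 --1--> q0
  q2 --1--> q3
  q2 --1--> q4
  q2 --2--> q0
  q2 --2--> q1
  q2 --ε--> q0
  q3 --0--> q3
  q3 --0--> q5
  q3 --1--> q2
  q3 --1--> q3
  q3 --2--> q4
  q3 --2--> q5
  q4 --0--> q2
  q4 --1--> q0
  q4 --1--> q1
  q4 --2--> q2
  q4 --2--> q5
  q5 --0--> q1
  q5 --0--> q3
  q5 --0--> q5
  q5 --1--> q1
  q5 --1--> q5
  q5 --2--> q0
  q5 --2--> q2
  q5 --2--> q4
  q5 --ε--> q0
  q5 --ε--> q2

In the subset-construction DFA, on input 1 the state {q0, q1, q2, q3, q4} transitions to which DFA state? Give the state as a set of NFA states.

{q0, q1, q2, q3, q4, q5}

δ(q0,1) = {q1, q5}; δ(q1,1) = {q0, q3, q4}; δ(q2,1) = {q0, q3, q4}; δ(q3,1) = {q2, q3}; δ(q4,1) = {q0, q1}.
Union: {q0, q1, q2, q3, q4, q5}.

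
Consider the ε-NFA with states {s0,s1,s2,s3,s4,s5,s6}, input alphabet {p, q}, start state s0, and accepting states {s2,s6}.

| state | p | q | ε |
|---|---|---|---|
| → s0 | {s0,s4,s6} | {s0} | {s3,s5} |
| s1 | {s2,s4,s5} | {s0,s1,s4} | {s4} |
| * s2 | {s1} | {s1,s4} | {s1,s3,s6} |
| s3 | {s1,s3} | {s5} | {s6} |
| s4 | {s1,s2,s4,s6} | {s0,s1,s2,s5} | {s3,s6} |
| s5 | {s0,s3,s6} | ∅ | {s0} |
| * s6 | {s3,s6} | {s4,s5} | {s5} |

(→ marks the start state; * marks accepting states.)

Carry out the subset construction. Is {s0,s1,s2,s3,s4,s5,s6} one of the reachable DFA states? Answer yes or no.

yes

Start state of the DFA: {s0,s3,s5,s6} (ε-closure of the NFA start).
{s0,s3,s5,s6} --p--> {s0,s1,s3,s4,s5,s6}  [new]
{s0,s3,s5,s6} --q--> {s0,s3,s4,s5,s6}  [new]
{s0,s1,s3,s4,s5,s6} --p--> {s0,s1,s2,s3,s4,s5,s6}  [new]
{s0,s1,s3,s4,s5,s6} --q--> {s0,s1,s2,s3,s4,s5,s6}  [seen]
{s0,s3,s4,s5,s6} --p--> {s0,s1,s2,s3,s4,s5,s6}  [seen]
{s0,s3,s4,s5,s6} --q--> {s0,s1,s2,s3,s4,s5,s6}  [seen]
{s0,s1,s2,s3,s4,s5,s6} --p--> {s0,s1,s2,s3,s4,s5,s6}  [seen]
{s0,s1,s2,s3,s4,s5,s6} --q--> {s0,s1,s2,s3,s4,s5,s6}  [seen]
Reachable DFA states: {s0,s3,s5,s6}, {s0,s1,s3,s4,s5,s6}, {s0,s3,s4,s5,s6}, {s0,s1,s2,s3,s4,s5,s6}.
{s0,s1,s2,s3,s4,s5,s6} is among them.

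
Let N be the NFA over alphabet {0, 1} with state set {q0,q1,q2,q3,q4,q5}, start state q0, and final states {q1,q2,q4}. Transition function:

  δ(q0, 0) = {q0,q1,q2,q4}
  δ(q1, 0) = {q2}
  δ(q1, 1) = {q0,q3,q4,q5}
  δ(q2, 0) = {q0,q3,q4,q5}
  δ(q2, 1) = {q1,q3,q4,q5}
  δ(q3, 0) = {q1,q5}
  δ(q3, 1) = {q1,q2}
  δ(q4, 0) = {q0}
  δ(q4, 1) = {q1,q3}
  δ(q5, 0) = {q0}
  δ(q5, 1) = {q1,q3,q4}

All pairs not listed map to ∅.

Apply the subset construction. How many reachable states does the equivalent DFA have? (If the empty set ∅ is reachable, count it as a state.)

Start state of the DFA: {q0}.
{q0} --0--> {q0,q1,q2,q4}  [new]
{q0} --1--> ∅  [new]
{q0,q1,q2,q4} --0--> {q0,q1,q2,q3,q4,q5}  [new]
{q0,q1,q2,q4} --1--> {q0,q1,q3,q4,q5}  [new]
∅ --0--> ∅  [seen]
∅ --1--> ∅  [seen]
{q0,q1,q2,q3,q4,q5} --0--> {q0,q1,q2,q3,q4,q5}  [seen]
{q0,q1,q2,q3,q4,q5} --1--> {q0,q1,q2,q3,q4,q5}  [seen]
{q0,q1,q3,q4,q5} --0--> {q0,q1,q2,q4,q5}  [new]
{q0,q1,q3,q4,q5} --1--> {q0,q1,q2,q3,q4,q5}  [seen]
{q0,q1,q2,q4,q5} --0--> {q0,q1,q2,q3,q4,q5}  [seen]
{q0,q1,q2,q4,q5} --1--> {q0,q1,q3,q4,q5}  [seen]
Reachable DFA states: {q0}, {q0,q1,q2,q4}, ∅, {q0,q1,q2,q3,q4,q5}, {q0,q1,q3,q4,q5}, {q0,q1,q2,q4,q5}.

6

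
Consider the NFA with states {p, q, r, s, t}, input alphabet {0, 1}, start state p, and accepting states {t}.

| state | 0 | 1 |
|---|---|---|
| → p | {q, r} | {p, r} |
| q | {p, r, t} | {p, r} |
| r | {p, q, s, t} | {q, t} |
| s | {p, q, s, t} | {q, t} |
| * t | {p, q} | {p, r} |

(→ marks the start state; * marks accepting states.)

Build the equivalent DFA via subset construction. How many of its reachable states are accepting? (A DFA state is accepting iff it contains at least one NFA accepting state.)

Start state of the DFA: {p}.
{p} --0--> {q, r}  [new]
{p} --1--> {p, r}  [new]
{q, r} --0--> {p, q, r, s, t}  [new]
{q, r} --1--> {p, q, r, t}  [new]
{p, r} --0--> {p, q, r, s, t}  [seen]
{p, r} --1--> {p, q, r, t}  [seen]
{p, q, r, s, t} --0--> {p, q, r, s, t}  [seen]
{p, q, r, s, t} --1--> {p, q, r, t}  [seen]
{p, q, r, t} --0--> {p, q, r, s, t}  [seen]
{p, q, r, t} --1--> {p, q, r, t}  [seen]
Reachable DFA states: {p}, {q, r}, {p, r}, {p, q, r, s, t}, {p, q, r, t}.
Accepting DFA states (contain an NFA accepting state): {p, q, r, s, t}, {p, q, r, t}.

2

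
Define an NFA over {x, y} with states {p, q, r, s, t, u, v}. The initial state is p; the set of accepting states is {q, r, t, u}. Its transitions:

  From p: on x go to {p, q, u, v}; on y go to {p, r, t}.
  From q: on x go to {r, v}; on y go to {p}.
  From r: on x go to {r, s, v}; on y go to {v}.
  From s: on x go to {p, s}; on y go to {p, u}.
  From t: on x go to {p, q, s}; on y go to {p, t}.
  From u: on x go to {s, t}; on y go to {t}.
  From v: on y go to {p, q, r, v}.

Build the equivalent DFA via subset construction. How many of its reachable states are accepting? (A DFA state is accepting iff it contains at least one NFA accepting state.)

Start state of the DFA: {p}.
{p} --x--> {p, q, u, v}  [new]
{p} --y--> {p, r, t}  [new]
{p, q, u, v} --x--> {p, q, r, s, t, u, v}  [new]
{p, q, u, v} --y--> {p, q, r, t, v}  [new]
{p, r, t} --x--> {p, q, r, s, u, v}  [new]
{p, r, t} --y--> {p, r, t, v}  [new]
{p, q, r, s, t, u, v} --x--> {p, q, r, s, t, u, v}  [seen]
{p, q, r, s, t, u, v} --y--> {p, q, r, t, u, v}  [new]
{p, q, r, t, v} --x--> {p, q, r, s, u, v}  [seen]
{p, q, r, t, v} --y--> {p, q, r, t, v}  [seen]
{p, q, r, s, u, v} --x--> {p, q, r, s, t, u, v}  [seen]
{p, q, r, s, u, v} --y--> {p, q, r, t, u, v}  [seen]
{p, r, t, v} --x--> {p, q, r, s, u, v}  [seen]
{p, r, t, v} --y--> {p, q, r, t, v}  [seen]
{p, q, r, t, u, v} --x--> {p, q, r, s, t, u, v}  [seen]
{p, q, r, t, u, v} --y--> {p, q, r, t, v}  [seen]
Reachable DFA states: {p}, {p, q, u, v}, {p, r, t}, {p, q, r, s, t, u, v}, {p, q, r, t, v}, {p, q, r, s, u, v}, {p, r, t, v}, {p, q, r, t, u, v}.
Accepting DFA states (contain an NFA accepting state): {p, q, u, v}, {p, r, t}, {p, q, r, s, t, u, v}, {p, q, r, t, v}, {p, q, r, s, u, v}, {p, r, t, v}, {p, q, r, t, u, v}.

7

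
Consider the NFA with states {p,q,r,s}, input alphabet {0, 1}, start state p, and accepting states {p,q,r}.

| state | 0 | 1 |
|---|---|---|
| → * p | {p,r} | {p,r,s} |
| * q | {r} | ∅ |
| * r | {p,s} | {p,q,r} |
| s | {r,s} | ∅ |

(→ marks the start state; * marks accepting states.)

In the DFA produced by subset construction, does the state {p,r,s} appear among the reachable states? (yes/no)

yes

Start state of the DFA: {p}.
{p} --0--> {p,r}  [new]
{p} --1--> {p,r,s}  [new]
{p,r} --0--> {p,r,s}  [seen]
{p,r} --1--> {p,q,r,s}  [new]
{p,r,s} --0--> {p,r,s}  [seen]
{p,r,s} --1--> {p,q,r,s}  [seen]
{p,q,r,s} --0--> {p,r,s}  [seen]
{p,q,r,s} --1--> {p,q,r,s}  [seen]
Reachable DFA states: {p}, {p,r}, {p,r,s}, {p,q,r,s}.
{p,r,s} is among them.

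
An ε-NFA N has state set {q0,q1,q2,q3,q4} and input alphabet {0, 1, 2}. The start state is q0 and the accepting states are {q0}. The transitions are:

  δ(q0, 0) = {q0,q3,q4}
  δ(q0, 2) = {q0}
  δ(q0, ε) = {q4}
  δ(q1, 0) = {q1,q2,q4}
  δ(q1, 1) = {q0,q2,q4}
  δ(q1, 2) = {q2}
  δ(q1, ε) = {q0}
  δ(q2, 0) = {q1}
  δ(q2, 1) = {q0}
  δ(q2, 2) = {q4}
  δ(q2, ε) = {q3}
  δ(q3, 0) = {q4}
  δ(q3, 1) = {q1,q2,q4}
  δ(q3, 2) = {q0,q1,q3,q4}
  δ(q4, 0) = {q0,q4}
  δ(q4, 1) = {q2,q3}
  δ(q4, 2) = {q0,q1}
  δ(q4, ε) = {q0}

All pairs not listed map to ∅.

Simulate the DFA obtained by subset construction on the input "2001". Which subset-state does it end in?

{q0,q1,q2,q3,q4}

Start: {q0,q4}.
δ(q0,2) = {q0}; δ(q4,2) = {q0,q1}.
Union: {q0,q1}.
ε-closure gives {q0,q1,q4}.
After 2: {q0,q1,q4}.
δ(q0,0) = {q0,q3,q4}; δ(q1,0) = {q1,q2,q4}; δ(q4,0) = {q0,q4}.
Union: {q0,q1,q2,q3,q4}.
After 0: {q0,q1,q2,q3,q4}.
δ(q0,0) = {q0,q3,q4}; δ(q1,0) = {q1,q2,q4}; δ(q2,0) = {q1}; δ(q3,0) = {q4}; δ(q4,0) = {q0,q4}.
Union: {q0,q1,q2,q3,q4}.
After 0: {q0,q1,q2,q3,q4}.
δ(q0,1) = ∅; δ(q1,1) = {q0,q2,q4}; δ(q2,1) = {q0}; δ(q3,1) = {q1,q2,q4}; δ(q4,1) = {q2,q3}.
Union: {q0,q1,q2,q3,q4}.
After 1: {q0,q1,q2,q3,q4}.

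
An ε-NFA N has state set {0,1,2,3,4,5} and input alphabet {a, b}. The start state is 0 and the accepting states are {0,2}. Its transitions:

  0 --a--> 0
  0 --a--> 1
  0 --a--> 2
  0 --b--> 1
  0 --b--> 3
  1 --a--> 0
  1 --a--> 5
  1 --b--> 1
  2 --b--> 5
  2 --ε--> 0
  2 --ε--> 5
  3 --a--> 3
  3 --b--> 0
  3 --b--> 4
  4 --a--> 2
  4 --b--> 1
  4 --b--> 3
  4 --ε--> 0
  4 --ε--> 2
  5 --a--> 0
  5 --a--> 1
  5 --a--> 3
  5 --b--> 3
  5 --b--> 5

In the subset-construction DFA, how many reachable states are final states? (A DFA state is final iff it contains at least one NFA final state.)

7

Start state of the DFA: {0} (ε-closure of the NFA start).
{0} --a--> {0,1,2,5}  [new]
{0} --b--> {1,3}  [new]
{0,1,2,5} --a--> {0,1,2,3,5}  [new]
{0,1,2,5} --b--> {1,3,5}  [new]
{1,3} --a--> {0,3,5}  [new]
{1,3} --b--> {0,1,2,4,5}  [new]
{0,1,2,3,5} --a--> {0,1,2,3,5}  [seen]
{0,1,2,3,5} --b--> {0,1,2,3,4,5}  [new]
{1,3,5} --a--> {0,1,3,5}  [new]
{1,3,5} --b--> {0,1,2,3,4,5}  [seen]
{0,3,5} --a--> {0,1,2,3,5}  [seen]
{0,3,5} --b--> {0,1,2,3,4,5}  [seen]
{0,1,2,4,5} --a--> {0,1,2,3,5}  [seen]
{0,1,2,4,5} --b--> {1,3,5}  [seen]
{0,1,2,3,4,5} --a--> {0,1,2,3,5}  [seen]
{0,1,2,3,4,5} --b--> {0,1,2,3,4,5}  [seen]
{0,1,3,5} --a--> {0,1,2,3,5}  [seen]
{0,1,3,5} --b--> {0,1,2,3,4,5}  [seen]
Reachable DFA states: {0}, {0,1,2,5}, {1,3}, {0,1,2,3,5}, {1,3,5}, {0,3,5}, {0,1,2,4,5}, {0,1,2,3,4,5}, {0,1,3,5}.
Accepting DFA states (contain an NFA accepting state): {0}, {0,1,2,5}, {0,1,2,3,5}, {0,3,5}, {0,1,2,4,5}, {0,1,2,3,4,5}, {0,1,3,5}.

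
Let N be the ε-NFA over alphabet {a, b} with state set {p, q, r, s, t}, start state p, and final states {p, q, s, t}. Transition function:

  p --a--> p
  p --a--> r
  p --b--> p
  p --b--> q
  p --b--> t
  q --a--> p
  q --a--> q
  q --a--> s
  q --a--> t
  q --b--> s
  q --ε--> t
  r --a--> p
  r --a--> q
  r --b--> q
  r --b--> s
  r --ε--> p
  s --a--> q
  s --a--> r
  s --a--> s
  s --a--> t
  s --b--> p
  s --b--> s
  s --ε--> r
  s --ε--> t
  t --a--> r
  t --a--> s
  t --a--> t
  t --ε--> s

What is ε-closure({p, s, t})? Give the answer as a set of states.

Begin with {p, s, t}.
s →ε {r, t}; add r.
ε-closure = {p, r, s, t}.

{p, r, s, t}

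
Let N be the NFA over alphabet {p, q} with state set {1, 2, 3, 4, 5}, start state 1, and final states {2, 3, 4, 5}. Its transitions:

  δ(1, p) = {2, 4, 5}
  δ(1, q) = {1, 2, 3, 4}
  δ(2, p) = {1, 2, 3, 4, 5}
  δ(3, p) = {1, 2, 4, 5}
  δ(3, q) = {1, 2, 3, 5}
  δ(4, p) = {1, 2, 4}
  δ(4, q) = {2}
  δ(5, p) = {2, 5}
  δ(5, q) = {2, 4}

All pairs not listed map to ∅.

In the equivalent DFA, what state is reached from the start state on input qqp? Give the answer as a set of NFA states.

Start: {1}.
δ(1,q) = {1, 2, 3, 4}.
Union: {1, 2, 3, 4}.
After q: {1, 2, 3, 4}.
δ(1,q) = {1, 2, 3, 4}; δ(2,q) = ∅; δ(3,q) = {1, 2, 3, 5}; δ(4,q) = {2}.
Union: {1, 2, 3, 4, 5}.
After q: {1, 2, 3, 4, 5}.
δ(1,p) = {2, 4, 5}; δ(2,p) = {1, 2, 3, 4, 5}; δ(3,p) = {1, 2, 4, 5}; δ(4,p) = {1, 2, 4}; δ(5,p) = {2, 5}.
Union: {1, 2, 3, 4, 5}.
After p: {1, 2, 3, 4, 5}.

{1, 2, 3, 4, 5}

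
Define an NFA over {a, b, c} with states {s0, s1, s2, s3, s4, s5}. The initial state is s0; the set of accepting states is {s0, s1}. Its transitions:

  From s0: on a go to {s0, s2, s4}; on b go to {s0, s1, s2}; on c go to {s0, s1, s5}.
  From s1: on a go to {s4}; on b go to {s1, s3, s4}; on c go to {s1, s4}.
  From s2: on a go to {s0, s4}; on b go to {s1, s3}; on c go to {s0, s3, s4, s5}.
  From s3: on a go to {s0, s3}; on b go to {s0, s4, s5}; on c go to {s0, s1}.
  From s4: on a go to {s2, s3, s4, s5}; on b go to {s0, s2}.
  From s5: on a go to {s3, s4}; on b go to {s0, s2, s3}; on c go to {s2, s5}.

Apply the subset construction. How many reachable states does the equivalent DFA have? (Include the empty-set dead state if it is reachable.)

11

Start state of the DFA: {s0}.
{s0} --a--> {s0, s2, s4}  [new]
{s0} --b--> {s0, s1, s2}  [new]
{s0} --c--> {s0, s1, s5}  [new]
{s0, s2, s4} --a--> {s0, s2, s3, s4, s5}  [new]
{s0, s2, s4} --b--> {s0, s1, s2, s3}  [new]
{s0, s2, s4} --c--> {s0, s1, s3, s4, s5}  [new]
{s0, s1, s2} --a--> {s0, s2, s4}  [seen]
{s0, s1, s2} --b--> {s0, s1, s2, s3, s4}  [new]
{s0, s1, s2} --c--> {s0, s1, s3, s4, s5}  [seen]
{s0, s1, s5} --a--> {s0, s2, s3, s4}  [new]
{s0, s1, s5} --b--> {s0, s1, s2, s3, s4}  [seen]
{s0, s1, s5} --c--> {s0, s1, s2, s4, s5}  [new]
{s0, s2, s3, s4, s5} --a--> {s0, s2, s3, s4, s5}  [seen]
{s0, s2, s3, s4, s5} --b--> {s0, s1, s2, s3, s4, s5}  [new]
{s0, s2, s3, s4, s5} --c--> {s0, s1, s2, s3, s4, s5}  [seen]
{s0, s1, s2, s3} --a--> {s0, s2, s3, s4}  [seen]
{s0, s1, s2, s3} --b--> {s0, s1, s2, s3, s4, s5}  [seen]
{s0, s1, s2, s3} --c--> {s0, s1, s3, s4, s5}  [seen]
{s0, s1, s3, s4, s5} --a--> {s0, s2, s3, s4, s5}  [seen]
{s0, s1, s3, s4, s5} --b--> {s0, s1, s2, s3, s4, s5}  [seen]
{s0, s1, s3, s4, s5} --c--> {s0, s1, s2, s4, s5}  [seen]
{s0, s1, s2, s3, s4} --a--> {s0, s2, s3, s4, s5}  [seen]
{s0, s1, s2, s3, s4} --b--> {s0, s1, s2, s3, s4, s5}  [seen]
{s0, s1, s2, s3, s4} --c--> {s0, s1, s3, s4, s5}  [seen]
{s0, s2, s3, s4} --a--> {s0, s2, s3, s4, s5}  [seen]
{s0, s2, s3, s4} --b--> {s0, s1, s2, s3, s4, s5}  [seen]
{s0, s2, s3, s4} --c--> {s0, s1, s3, s4, s5}  [seen]
{s0, s1, s2, s4, s5} --a--> {s0, s2, s3, s4, s5}  [seen]
{s0, s1, s2, s4, s5} --b--> {s0, s1, s2, s3, s4}  [seen]
{s0, s1, s2, s4, s5} --c--> {s0, s1, s2, s3, s4, s5}  [seen]
{s0, s1, s2, s3, s4, s5} --a--> {s0, s2, s3, s4, s5}  [seen]
{s0, s1, s2, s3, s4, s5} --b--> {s0, s1, s2, s3, s4, s5}  [seen]
{s0, s1, s2, s3, s4, s5} --c--> {s0, s1, s2, s3, s4, s5}  [seen]
Reachable DFA states: {s0}, {s0, s2, s4}, {s0, s1, s2}, {s0, s1, s5}, {s0, s2, s3, s4, s5}, {s0, s1, s2, s3}, {s0, s1, s3, s4, s5}, {s0, s1, s2, s3, s4}, {s0, s2, s3, s4}, {s0, s1, s2, s4, s5}, {s0, s1, s2, s3, s4, s5}.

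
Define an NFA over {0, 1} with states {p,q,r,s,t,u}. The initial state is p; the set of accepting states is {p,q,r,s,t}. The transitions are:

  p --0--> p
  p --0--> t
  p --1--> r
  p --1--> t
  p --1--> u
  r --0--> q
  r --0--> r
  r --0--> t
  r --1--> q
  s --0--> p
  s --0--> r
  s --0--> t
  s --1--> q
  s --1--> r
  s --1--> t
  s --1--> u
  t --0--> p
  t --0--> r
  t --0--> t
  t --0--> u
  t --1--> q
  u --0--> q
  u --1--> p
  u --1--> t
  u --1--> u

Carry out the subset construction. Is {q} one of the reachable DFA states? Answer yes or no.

Start state of the DFA: {p}.
{p} --0--> {p,t}  [new]
{p} --1--> {r,t,u}  [new]
{p,t} --0--> {p,r,t,u}  [new]
{p,t} --1--> {q,r,t,u}  [new]
{r,t,u} --0--> {p,q,r,t,u}  [new]
{r,t,u} --1--> {p,q,t,u}  [new]
{p,r,t,u} --0--> {p,q,r,t,u}  [seen]
{p,r,t,u} --1--> {p,q,r,t,u}  [seen]
{q,r,t,u} --0--> {p,q,r,t,u}  [seen]
{q,r,t,u} --1--> {p,q,t,u}  [seen]
{p,q,r,t,u} --0--> {p,q,r,t,u}  [seen]
{p,q,r,t,u} --1--> {p,q,r,t,u}  [seen]
{p,q,t,u} --0--> {p,q,r,t,u}  [seen]
{p,q,t,u} --1--> {p,q,r,t,u}  [seen]
Reachable DFA states: {p}, {p,t}, {r,t,u}, {p,r,t,u}, {q,r,t,u}, {p,q,r,t,u}, {p,q,t,u}.
{q} is not among them.

no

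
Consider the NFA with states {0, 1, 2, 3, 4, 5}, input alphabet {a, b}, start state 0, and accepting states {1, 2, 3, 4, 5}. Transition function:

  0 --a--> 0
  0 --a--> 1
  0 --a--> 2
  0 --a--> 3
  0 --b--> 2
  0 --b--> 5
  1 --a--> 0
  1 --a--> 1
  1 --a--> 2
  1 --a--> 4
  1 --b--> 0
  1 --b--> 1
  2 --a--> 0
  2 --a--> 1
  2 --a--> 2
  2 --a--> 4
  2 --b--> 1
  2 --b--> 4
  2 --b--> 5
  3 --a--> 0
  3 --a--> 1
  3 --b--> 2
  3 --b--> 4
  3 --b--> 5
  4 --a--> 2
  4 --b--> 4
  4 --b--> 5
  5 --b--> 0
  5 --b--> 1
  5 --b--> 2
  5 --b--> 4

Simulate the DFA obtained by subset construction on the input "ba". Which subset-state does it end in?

{0, 1, 2, 4}

Start: {0}.
δ(0,b) = {2, 5}.
Union: {2, 5}.
After b: {2, 5}.
δ(2,a) = {0, 1, 2, 4}; δ(5,a) = ∅.
Union: {0, 1, 2, 4}.
After a: {0, 1, 2, 4}.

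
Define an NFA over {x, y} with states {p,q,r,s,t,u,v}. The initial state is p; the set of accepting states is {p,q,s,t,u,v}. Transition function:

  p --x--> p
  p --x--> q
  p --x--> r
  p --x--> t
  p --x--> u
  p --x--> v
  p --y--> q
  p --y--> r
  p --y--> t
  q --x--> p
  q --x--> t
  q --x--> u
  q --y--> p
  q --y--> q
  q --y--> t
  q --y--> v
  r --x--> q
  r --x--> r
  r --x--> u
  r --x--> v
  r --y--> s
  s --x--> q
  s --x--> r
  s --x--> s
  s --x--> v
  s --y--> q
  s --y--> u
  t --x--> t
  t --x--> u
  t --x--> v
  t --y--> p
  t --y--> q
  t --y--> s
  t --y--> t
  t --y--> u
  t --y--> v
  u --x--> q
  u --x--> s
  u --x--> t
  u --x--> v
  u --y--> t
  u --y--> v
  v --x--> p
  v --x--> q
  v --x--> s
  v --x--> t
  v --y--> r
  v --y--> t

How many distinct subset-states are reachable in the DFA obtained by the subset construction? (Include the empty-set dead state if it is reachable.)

Start state of the DFA: {p}.
{p} --x--> {p,q,r,t,u,v}  [new]
{p} --y--> {q,r,t}  [new]
{p,q,r,t,u,v} --x--> {p,q,r,s,t,u,v}  [new]
{p,q,r,t,u,v} --y--> {p,q,r,s,t,u,v}  [seen]
{q,r,t} --x--> {p,q,r,t,u,v}  [seen]
{q,r,t} --y--> {p,q,s,t,u,v}  [new]
{p,q,r,s,t,u,v} --x--> {p,q,r,s,t,u,v}  [seen]
{p,q,r,s,t,u,v} --y--> {p,q,r,s,t,u,v}  [seen]
{p,q,s,t,u,v} --x--> {p,q,r,s,t,u,v}  [seen]
{p,q,s,t,u,v} --y--> {p,q,r,s,t,u,v}  [seen]
Reachable DFA states: {p}, {p,q,r,t,u,v}, {q,r,t}, {p,q,r,s,t,u,v}, {p,q,s,t,u,v}.

5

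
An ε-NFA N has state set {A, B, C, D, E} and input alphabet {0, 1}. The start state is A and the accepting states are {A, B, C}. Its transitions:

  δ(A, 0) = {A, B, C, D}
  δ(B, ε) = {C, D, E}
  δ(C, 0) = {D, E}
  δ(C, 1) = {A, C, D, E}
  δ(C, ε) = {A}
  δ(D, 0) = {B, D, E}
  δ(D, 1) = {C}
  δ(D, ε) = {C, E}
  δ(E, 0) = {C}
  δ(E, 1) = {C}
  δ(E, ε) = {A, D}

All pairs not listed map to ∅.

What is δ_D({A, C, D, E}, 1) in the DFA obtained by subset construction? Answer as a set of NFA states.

δ(A,1) = ∅; δ(C,1) = {A, C, D, E}; δ(D,1) = {C}; δ(E,1) = {C}.
Union: {A, C, D, E}.

{A, C, D, E}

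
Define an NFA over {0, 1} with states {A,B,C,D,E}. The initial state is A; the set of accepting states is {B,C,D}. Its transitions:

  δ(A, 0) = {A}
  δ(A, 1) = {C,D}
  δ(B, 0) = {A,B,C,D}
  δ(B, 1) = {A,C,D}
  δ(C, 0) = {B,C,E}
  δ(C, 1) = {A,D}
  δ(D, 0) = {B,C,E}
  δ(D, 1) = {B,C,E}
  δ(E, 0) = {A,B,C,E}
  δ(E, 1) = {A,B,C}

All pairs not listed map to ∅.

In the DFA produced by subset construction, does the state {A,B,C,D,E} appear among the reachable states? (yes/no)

Start state of the DFA: {A}.
{A} --0--> {A}  [seen]
{A} --1--> {C,D}  [new]
{C,D} --0--> {B,C,E}  [new]
{C,D} --1--> {A,B,C,D,E}  [new]
{B,C,E} --0--> {A,B,C,D,E}  [seen]
{B,C,E} --1--> {A,B,C,D}  [new]
{A,B,C,D,E} --0--> {A,B,C,D,E}  [seen]
{A,B,C,D,E} --1--> {A,B,C,D,E}  [seen]
{A,B,C,D} --0--> {A,B,C,D,E}  [seen]
{A,B,C,D} --1--> {A,B,C,D,E}  [seen]
Reachable DFA states: {A}, {C,D}, {B,C,E}, {A,B,C,D,E}, {A,B,C,D}.
{A,B,C,D,E} is among them.

yes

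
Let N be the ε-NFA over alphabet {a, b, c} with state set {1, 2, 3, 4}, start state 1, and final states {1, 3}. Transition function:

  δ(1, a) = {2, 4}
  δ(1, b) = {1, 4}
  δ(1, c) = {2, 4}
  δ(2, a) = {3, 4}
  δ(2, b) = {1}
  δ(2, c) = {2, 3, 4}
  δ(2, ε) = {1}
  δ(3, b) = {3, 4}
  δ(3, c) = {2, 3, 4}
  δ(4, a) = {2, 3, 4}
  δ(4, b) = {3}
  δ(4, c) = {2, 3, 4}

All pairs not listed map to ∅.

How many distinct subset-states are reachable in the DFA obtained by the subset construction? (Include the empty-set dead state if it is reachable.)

5

Start state of the DFA: {1} (ε-closure of the NFA start).
{1} --a--> {1, 2, 4}  [new]
{1} --b--> {1, 4}  [new]
{1} --c--> {1, 2, 4}  [seen]
{1, 2, 4} --a--> {1, 2, 3, 4}  [new]
{1, 2, 4} --b--> {1, 3, 4}  [new]
{1, 2, 4} --c--> {1, 2, 3, 4}  [seen]
{1, 4} --a--> {1, 2, 3, 4}  [seen]
{1, 4} --b--> {1, 3, 4}  [seen]
{1, 4} --c--> {1, 2, 3, 4}  [seen]
{1, 2, 3, 4} --a--> {1, 2, 3, 4}  [seen]
{1, 2, 3, 4} --b--> {1, 3, 4}  [seen]
{1, 2, 3, 4} --c--> {1, 2, 3, 4}  [seen]
{1, 3, 4} --a--> {1, 2, 3, 4}  [seen]
{1, 3, 4} --b--> {1, 3, 4}  [seen]
{1, 3, 4} --c--> {1, 2, 3, 4}  [seen]
Reachable DFA states: {1}, {1, 2, 4}, {1, 4}, {1, 2, 3, 4}, {1, 3, 4}.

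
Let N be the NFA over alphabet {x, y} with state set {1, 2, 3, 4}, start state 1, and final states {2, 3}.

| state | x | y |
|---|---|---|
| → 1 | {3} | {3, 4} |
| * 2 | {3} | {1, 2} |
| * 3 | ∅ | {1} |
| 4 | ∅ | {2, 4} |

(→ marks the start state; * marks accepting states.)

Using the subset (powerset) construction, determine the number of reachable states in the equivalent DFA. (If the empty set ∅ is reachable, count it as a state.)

6

Start state of the DFA: {1}.
{1} --x--> {3}  [new]
{1} --y--> {3, 4}  [new]
{3} --x--> ∅  [new]
{3} --y--> {1}  [seen]
{3, 4} --x--> ∅  [seen]
{3, 4} --y--> {1, 2, 4}  [new]
∅ --x--> ∅  [seen]
∅ --y--> ∅  [seen]
{1, 2, 4} --x--> {3}  [seen]
{1, 2, 4} --y--> {1, 2, 3, 4}  [new]
{1, 2, 3, 4} --x--> {3}  [seen]
{1, 2, 3, 4} --y--> {1, 2, 3, 4}  [seen]
Reachable DFA states: {1}, {3}, {3, 4}, ∅, {1, 2, 4}, {1, 2, 3, 4}.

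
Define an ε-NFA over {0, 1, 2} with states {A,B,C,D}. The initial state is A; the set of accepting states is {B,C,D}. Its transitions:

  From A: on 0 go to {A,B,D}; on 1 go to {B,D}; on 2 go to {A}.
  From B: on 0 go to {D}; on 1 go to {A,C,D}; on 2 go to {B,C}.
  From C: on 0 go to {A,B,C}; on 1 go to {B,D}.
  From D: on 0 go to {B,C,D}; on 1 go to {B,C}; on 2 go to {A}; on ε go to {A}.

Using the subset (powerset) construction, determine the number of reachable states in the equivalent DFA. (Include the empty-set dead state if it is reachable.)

4

Start state of the DFA: {A} (ε-closure of the NFA start).
{A} --0--> {A,B,D}  [new]
{A} --1--> {A,B,D}  [seen]
{A} --2--> {A}  [seen]
{A,B,D} --0--> {A,B,C,D}  [new]
{A,B,D} --1--> {A,B,C,D}  [seen]
{A,B,D} --2--> {A,B,C}  [new]
{A,B,C,D} --0--> {A,B,C,D}  [seen]
{A,B,C,D} --1--> {A,B,C,D}  [seen]
{A,B,C,D} --2--> {A,B,C}  [seen]
{A,B,C} --0--> {A,B,C,D}  [seen]
{A,B,C} --1--> {A,B,C,D}  [seen]
{A,B,C} --2--> {A,B,C}  [seen]
Reachable DFA states: {A}, {A,B,D}, {A,B,C,D}, {A,B,C}.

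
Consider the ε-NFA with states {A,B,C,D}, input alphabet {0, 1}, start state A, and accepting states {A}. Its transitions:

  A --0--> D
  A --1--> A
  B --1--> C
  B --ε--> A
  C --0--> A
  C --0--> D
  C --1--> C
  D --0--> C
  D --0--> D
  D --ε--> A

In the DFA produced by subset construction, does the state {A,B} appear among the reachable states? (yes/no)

Start state of the DFA: {A} (ε-closure of the NFA start).
{A} --0--> {A,D}  [new]
{A} --1--> {A}  [seen]
{A,D} --0--> {A,C,D}  [new]
{A,D} --1--> {A}  [seen]
{A,C,D} --0--> {A,C,D}  [seen]
{A,C,D} --1--> {A,C}  [new]
{A,C} --0--> {A,D}  [seen]
{A,C} --1--> {A,C}  [seen]
Reachable DFA states: {A}, {A,D}, {A,C,D}, {A,C}.
{A,B} is not among them.

no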